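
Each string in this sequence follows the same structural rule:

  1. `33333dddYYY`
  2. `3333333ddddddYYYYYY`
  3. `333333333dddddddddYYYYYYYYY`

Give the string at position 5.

The n-th term is 2n+3 3's then 3n d's then 3n Y's (n = 1, 2, …).
Setting n = 5 gives 13, 15, 15 characters in each block.

3333333333333dddddddddddddddYYYYYYYYYYYYYYY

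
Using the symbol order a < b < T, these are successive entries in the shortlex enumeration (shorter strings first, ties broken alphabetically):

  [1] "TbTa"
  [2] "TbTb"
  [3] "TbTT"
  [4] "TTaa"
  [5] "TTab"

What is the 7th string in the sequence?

Advancing 2 positions from TTab through TTab → TTaT reaches term 7.

TTba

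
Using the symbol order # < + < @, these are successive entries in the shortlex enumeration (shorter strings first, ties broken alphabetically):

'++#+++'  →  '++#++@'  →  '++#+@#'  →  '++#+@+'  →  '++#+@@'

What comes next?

++#@##

Find the rightmost character of ++#+@@ below @, bump it to the next letter, and reset everything to its right to #.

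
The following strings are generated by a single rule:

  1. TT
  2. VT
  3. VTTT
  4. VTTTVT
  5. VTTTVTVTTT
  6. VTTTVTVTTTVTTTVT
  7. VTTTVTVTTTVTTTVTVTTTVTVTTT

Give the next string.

Each term (from the third on) is the previous term followed by the one before it: term 3 = VT·TT = VTTT.
The next term joins VTTTVTVTTTVTTTVTVTTTVTVTTT and VTTTVTVTTTVTTTVT.

VTTTVTVTTTVTTTVTVTTTVTVTTTVTTTVTVTTTVTTTVT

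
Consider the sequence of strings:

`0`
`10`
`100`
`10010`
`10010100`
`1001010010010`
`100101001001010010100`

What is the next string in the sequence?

Each term (from the third on) is the previous term followed by the one before it: term 3 = 10·0 = 100.
So term 8 is 100101001001010010100·1001010010010.

1001010010010100101001001010010010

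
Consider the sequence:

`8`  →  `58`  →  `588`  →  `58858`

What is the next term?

This is a Fibonacci-style word recurrence s(k) = s(k−1)·s(k−2): e.g. 58·8 = 588.
Continuing: 58858 · 588 gives term 5.

58858588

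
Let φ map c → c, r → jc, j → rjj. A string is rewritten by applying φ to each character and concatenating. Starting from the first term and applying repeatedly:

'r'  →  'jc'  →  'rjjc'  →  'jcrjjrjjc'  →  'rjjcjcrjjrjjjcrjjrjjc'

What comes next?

Rewriting the 21 symbols of rjjcjcrjjrjjjcrjjrjjc one by one yields jc rjj rjj c rjj c jc rjj rjj jc rjj rjj rjj c jc rjj rjj jc rjj rjj c; concatenated:

jcrjjrjjcrjjcjcrjjrjjjcrjjrjjrjjcjcrjjrjjjcrjjrjjc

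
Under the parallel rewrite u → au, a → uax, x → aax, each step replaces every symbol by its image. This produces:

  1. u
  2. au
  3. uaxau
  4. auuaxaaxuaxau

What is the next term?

Applying the rule to each of the 13 symbols of auuaxaaxuaxau gives the pieces uax au au uax aax uax uax aax au uax aax uax au, which concatenate to the answer.

uaxauauuaxaaxuaxuaxaaxauuaxaaxuaxau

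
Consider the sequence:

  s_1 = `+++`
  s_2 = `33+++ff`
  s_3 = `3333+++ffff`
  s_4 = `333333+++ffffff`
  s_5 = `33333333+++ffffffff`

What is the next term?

3333333333+++ffffffffff

Each term wraps the previous one in 33 on the left and ff on the right.
So the next term is 33·33333333+++ffffffff·ff.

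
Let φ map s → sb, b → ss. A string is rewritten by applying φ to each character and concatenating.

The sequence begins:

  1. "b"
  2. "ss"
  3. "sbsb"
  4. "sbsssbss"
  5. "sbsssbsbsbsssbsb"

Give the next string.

Rewriting the 16 symbols of sbsssbsbsbsssbsb one by one yields sb ss sb sb sb ss sb ss sb ss sb sb sb ss sb ss; concatenated:

sbsssbsbsbsssbsssbsssbsbsbsssbss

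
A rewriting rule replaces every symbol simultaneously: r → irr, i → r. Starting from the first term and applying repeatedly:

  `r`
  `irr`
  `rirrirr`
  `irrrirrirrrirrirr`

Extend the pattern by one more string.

rirrirrirrrirrirrrirrirrirrrirrirrrirrirr

Applying the rule to each of the 17 symbols of irrrirrirrrirrirr gives the pieces r irr irr irr r irr irr r irr irr irr r irr irr r irr irr, which concatenate to the answer.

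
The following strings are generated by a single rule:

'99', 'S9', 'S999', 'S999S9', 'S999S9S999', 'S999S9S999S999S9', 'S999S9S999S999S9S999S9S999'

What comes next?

S999S9S999S999S9S999S9S999S999S9S999S999S9

From term 3 onward, concatenate the last term with the second-to-last: S9·99 = S999, S999·S9 = S999S9, …
So term 8 is S999S9S999S999S9S999S9S999·S999S9S999S999S9.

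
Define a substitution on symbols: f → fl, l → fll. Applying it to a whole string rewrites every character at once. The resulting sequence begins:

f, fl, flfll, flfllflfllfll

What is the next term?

φ(flfllflfllfll) expands symbol-by-symbol to fl fll fl fll fll fl fll fl fll fll fl fll fll; joining the 13 pieces gives the next term.

flfllflfllfllflfllflfllfllflfllfll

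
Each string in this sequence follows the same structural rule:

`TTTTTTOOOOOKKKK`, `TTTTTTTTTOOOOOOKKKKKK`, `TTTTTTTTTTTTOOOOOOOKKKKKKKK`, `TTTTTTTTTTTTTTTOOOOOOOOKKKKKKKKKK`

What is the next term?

TTTTTTTTTTTTTTTTTTOOOOOOOOOKKKKKKKKKKKK

Reading off run lengths: T runs 6, 9, 12, 15; O runs 5, 6, 7, 8; K runs 4, 6, 8, 10 — each is linear in n, where the shown terms are n = 2, 3, 4, 5.
For the next term, n = 6, so the run lengths are 18, 9, 12.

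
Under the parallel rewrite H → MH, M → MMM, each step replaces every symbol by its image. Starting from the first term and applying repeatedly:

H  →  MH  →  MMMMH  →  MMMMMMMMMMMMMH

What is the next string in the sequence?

Rewriting the 14 symbols of MMMMMMMMMMMMMH one by one yields MMM MMM MMM MMM MMM MMM MMM MMM MMM MMM MMM MMM MMM MH; concatenated:

MMMMMMMMMMMMMMMMMMMMMMMMMMMMMMMMMMMMMMMMH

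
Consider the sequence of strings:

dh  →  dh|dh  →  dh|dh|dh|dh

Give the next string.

Each string is two copies of the previous one joined by '|'.
Doubling dh|dh|dh|dh with '|' between the halves:

dh|dh|dh|dh|dh|dh|dh|dh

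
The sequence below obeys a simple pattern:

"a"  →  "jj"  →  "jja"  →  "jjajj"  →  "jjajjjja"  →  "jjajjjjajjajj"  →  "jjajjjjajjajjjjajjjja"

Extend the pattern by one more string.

This is a Fibonacci-style word recurrence s(k) = s(k−1)·s(k−2): e.g. jj·a = jja.
Continuing: jjajjjjajjajjjjajjjja · jjajjjjajjajj gives term 8.

jjajjjjajjajjjjajjjjajjajjjjajjajj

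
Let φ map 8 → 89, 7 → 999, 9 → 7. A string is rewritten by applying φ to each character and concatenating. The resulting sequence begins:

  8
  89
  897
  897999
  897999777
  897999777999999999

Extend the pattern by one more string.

897999777999999999777777777

φ(897999777999999999) expands symbol-by-symbol to 89 7 999 7 7 7 999 999 999 7 7 7 7 7 7 7 7 7; joining the 18 pieces gives the next term.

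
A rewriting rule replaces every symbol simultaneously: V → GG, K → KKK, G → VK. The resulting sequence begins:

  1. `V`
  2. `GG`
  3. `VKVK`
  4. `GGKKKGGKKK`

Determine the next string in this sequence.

VKVKKKKKKKKKKVKVKKKKKKKKKK

Rewriting each symbol of GGKKKGGKKK: G→VK, G→VK, K→KKK, K→KKK, K→KKK, G→VK, G→VK, K→KKK, K→KKK, K→KKK, which concatenates to VK VK KKK KKK KKK VK VK KKK KKK KKK.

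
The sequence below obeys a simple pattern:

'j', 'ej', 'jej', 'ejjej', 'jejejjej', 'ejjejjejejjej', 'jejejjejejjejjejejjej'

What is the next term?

ejjejjejejjejjejejjejejjejjejejjej

This is a Fibonacci-style word recurrence s(k) = s(k−2)·s(k−1): e.g. j·ej = jej.
The next term joins ejjejjejejjej and jejejjejejjejjejejjej.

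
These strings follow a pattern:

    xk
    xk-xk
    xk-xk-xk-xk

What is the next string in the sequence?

Every step duplicates the string with '-' between the halves.
So the next term is two copies of xk-xk-xk-xk with '-' between the halves.

xk-xk-xk-xk-xk-xk-xk-xk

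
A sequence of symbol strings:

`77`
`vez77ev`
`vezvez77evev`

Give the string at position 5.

vezvezvezvez77evevevev

Every step adds vez to the front and ev to the end of the previous string.
From vezvez77evev, 2 further steps: vezvez77evev → vezvezvez77evevev → (answer).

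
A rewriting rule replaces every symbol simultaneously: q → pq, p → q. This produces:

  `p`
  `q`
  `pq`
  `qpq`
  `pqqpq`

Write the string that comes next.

qpqpqqpq

Rewriting each symbol of pqqpq: p→q, q→pq, q→pq, p→q, q→pq, which concatenates to q pq pq q pq.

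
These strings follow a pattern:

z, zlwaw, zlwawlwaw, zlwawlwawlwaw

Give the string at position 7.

zlwawlwawlwawlwawlwawlwaw

Every step adds lwaw to the end: s(k+1) = s(k)·lwaw.
From zlwawlwawlwaw, 3 further steps: zlwawlwawlwaw → zlwawlwawlwawlwaw → zlwawlwawlwawlwawlwaw → (answer).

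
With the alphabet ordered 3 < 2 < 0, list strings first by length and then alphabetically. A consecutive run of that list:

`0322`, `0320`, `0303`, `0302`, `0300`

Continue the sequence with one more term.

0233

The successor of 0300 increments the rightmost position that isn't already 0 and resets every position after it to 3.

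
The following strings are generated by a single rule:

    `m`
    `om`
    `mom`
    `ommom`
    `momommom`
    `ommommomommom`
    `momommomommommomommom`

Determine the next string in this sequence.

ommommomommommomommomommommomommom

Each term (from the third on) is the two preceding terms concatenated in order: term 3 = m·om = mom.
The next term joins ommommomommom and momommomommommomommom.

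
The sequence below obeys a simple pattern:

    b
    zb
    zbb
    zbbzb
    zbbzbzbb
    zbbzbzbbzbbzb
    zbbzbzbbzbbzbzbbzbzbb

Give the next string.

zbbzbzbbzbbzbzbbzbzbbzbbzbzbbzbbzb

Each term (from the third on) is the previous term followed by the one before it: term 3 = zb·b = zbb.
Continuing: zbbzbzbbzbbzbzbbzbzbb · zbbzbzbbzbbzb gives term 8.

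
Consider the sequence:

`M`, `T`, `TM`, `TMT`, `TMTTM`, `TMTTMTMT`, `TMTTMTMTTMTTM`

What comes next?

TMTTMTMTTMTTMTMTTMTMT

This is a Fibonacci-style word recurrence s(k) = s(k−1)·s(k−2): e.g. T·M = TM.
So term 8 is TMTTMTMTTMTTM·TMTTMTMT.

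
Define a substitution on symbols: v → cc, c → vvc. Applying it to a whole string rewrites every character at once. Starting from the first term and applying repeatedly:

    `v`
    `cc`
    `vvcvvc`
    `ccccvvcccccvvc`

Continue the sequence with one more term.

Rewriting the 14 symbols of ccccvvcccccvvc one by one yields vvc vvc vvc vvc cc cc vvc vvc vvc vvc vvc cc cc vvc; concatenated:

vvcvvcvvcvvcccccvvcvvcvvcvvcvvcccccvvc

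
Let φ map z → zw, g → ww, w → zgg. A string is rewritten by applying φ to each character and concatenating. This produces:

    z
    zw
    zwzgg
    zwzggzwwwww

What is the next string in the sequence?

zwzggzwwwwwzwzggzggzggzggzgg

Apply φ to zwzggzwwwww symbol by symbol: z→zw, w→zgg, z→zw, g→ww, g→ww, z→zw, w→zgg, w→zgg, w→zgg, w→zgg, w→zgg; joined: zw zgg zw ww ww zw zgg zgg zgg zgg zgg.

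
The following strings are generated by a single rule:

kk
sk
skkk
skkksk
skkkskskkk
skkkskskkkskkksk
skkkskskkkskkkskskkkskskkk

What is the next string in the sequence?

skkkskskkkskkkskskkkskskkkskkkskskkkskkksk

From term 3 onward, concatenate the last term with the second-to-last: sk·kk = skkk, skkk·sk = skkksk, …
Continuing: skkkskskkkskkkskskkkskskkk · skkkskskkkskkksk gives term 8.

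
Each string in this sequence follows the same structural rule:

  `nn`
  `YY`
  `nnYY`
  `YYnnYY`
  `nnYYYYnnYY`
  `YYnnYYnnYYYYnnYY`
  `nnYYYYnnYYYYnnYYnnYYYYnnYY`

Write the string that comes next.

YYnnYYnnYYYYnnYYnnYYYYnnYYYYnnYYnnYYYYnnYY

This is a Fibonacci-style word recurrence s(k) = s(k−2)·s(k−1): e.g. nn·YY = nnYY.
The next term joins YYnnYYnnYYYYnnYY and nnYYYYnnYYYYnnYYnnYYYYnnYY.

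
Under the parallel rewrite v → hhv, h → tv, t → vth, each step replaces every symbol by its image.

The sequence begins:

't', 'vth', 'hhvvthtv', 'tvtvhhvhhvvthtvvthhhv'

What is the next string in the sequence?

vthhhvvthhhvtvtvhhvtvtvhhvhhvvthtvvthhhvhhvvthtvtvtvhhv

Applying the rule to each of the 21 symbols of tvtvhhvhhvvthtvvthhhv gives the pieces vth hhv vth hhv tv tv hhv tv tv hhv hhv vth tv vth hhv hhv vth tv tv tv hhv, which concatenate to the answer.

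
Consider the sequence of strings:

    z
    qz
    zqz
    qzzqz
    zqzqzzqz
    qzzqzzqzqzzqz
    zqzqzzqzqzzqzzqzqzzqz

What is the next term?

qzzqzzqzqzzqzzqzqzzqzqzzqzzqzqzzqz

This is a Fibonacci-style word recurrence s(k) = s(k−2)·s(k−1): e.g. z·qz = zqz.
The next term joins qzzqzzqzqzzqz and zqzqzzqzqzzqzzqzqzzqz.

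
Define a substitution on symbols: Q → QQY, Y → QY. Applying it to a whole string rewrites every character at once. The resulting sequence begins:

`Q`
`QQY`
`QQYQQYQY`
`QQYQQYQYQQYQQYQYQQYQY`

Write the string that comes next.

QQYQQYQYQQYQQYQYQQYQYQQYQQYQYQQYQQYQYQQYQYQQYQQYQYQQYQY

Applying the rule to each of the 21 symbols of QQYQQYQYQQYQQYQYQQYQY gives the pieces QQY QQY QY QQY QQY QY QQY QY QQY QQY QY QQY QQY QY QQY QY QQY QQY QY QQY QY, which concatenate to the answer.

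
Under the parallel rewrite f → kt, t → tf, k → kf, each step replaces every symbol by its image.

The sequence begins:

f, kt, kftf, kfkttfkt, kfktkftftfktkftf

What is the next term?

kfktkftfkfkttfkttfktkftfkfkttfkt

Applying the rule to each of the 16 symbols of kfktkftftfktkftf gives the pieces kf kt kf tf kf kt tf kt tf kt kf tf kf kt tf kt, which concatenate to the answer.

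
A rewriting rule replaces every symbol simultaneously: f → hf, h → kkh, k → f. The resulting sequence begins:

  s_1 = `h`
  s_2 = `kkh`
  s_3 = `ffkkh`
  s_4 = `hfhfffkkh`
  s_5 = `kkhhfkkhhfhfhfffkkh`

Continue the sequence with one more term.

ffkkhkkhhfffkkhkkhhfkkhhfkkhhfhfhfffkkh

Replace each of the 19 characters of kkhhfkkhhfhfhfffkkh in place — f f kkh kkh hf f f kkh kkh hf kkh hf kkh hf hf hf f f kkh — and concatenate.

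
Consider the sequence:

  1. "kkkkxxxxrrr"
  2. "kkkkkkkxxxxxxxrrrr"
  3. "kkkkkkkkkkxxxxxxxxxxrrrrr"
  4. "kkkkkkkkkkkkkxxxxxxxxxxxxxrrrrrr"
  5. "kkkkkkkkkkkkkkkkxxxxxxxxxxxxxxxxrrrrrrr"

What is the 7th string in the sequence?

kkkkkkkkkkkkkkkkkkkkkkxxxxxxxxxxxxxxxxxxxxxxrrrrrrrrr

Term n consists of 3n-2 k's, followed by 3n-2 x's, followed by n+1 r's, where the shown terms are n = 2, 3, 4, 5, 6.
At n = 8 the blocks have lengths 22, 22, 9.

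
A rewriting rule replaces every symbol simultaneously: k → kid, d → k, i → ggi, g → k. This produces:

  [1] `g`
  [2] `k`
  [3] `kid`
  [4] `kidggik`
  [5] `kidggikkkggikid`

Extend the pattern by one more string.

Rewriting the 15 symbols of kidggikkkggikid one by one yields kid ggi k k k ggi kid kid kid k k ggi kid ggi k; concatenated:

kidggikkkggikidkidkidkkggikidggik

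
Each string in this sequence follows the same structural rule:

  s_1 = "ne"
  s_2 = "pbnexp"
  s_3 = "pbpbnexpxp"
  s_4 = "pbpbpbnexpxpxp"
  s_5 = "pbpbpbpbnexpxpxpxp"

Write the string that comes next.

Every step adds pb to the front and xp to the end of the previous string.
Applying this once more to pbpbpbpbnexpxpxpxp:

pbpbpbpbpbnexpxpxpxpxp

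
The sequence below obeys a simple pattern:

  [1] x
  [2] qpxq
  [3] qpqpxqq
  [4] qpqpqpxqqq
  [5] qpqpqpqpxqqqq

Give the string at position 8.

Each term wraps the previous one in qp on the left and q on the right.
From qpqpqpqpxqqqq, 3 further steps: qpqpqpqpxqqqq → qpqpqpqpqpxqqqqq → qpqpqpqpqpqpxqqqqqq → (answer).

qpqpqpqpqpqpqpxqqqqqqq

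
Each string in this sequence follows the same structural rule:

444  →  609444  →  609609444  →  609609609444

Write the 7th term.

609609609609609609444

Each term is the previous one with 609 prepended.
From 609609609444, 3 further steps: 609609609444 → 609609609609444 → 609609609609609444 → (answer).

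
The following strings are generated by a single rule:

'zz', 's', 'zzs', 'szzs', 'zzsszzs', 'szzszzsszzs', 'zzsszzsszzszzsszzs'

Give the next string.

szzszzsszzszzsszzsszzszzsszzs

This is a Fibonacci-style word recurrence s(k) = s(k−2)·s(k−1): e.g. zz·s = zzs.
The next term joins szzszzsszzs and zzsszzsszzszzsszzs.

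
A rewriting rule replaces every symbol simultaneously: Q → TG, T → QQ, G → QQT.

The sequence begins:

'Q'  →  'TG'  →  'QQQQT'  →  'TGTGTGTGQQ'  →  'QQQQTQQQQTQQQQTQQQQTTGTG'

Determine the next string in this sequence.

TGTGTGTGQQTGTGTGTGQQTGTGTGTGQQTGTGTGTGQQQQQQTQQQQT

Applying the rule to each of the 24 symbols of QQQQTQQQQTQQQQTQQQQTTGTG gives the pieces TG TG TG TG QQ TG TG TG TG QQ TG TG TG TG QQ TG TG TG TG QQ QQ QQT QQ QQT, which concatenate to the answer.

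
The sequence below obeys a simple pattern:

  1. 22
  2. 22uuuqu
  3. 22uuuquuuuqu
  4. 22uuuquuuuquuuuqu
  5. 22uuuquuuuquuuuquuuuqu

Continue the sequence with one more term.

Every step adds uuuqu to the end: s(k+1) = s(k)·uuuqu.
One more step from 22uuuquuuuquuuuquuuuqu gives the answer.

22uuuquuuuquuuuquuuuquuuuqu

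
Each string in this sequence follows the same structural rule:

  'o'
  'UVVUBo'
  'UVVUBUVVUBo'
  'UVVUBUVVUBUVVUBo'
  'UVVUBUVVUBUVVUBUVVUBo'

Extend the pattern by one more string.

UVVUBUVVUBUVVUBUVVUBUVVUBo

The strings grow by a fixed prefix UVVUB each time.
So the next term is UVVUB·UVVUBUVVUBUVVUBUVVUBo.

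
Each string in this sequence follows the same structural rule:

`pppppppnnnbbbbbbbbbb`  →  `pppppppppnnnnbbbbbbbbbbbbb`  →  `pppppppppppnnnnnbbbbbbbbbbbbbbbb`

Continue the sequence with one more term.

pppppppppppppnnnnnnbbbbbbbbbbbbbbbbbbb

Reading off run lengths: p runs 7, 9, 11; n runs 3, 4, 5; b runs 10, 13, 16 — each is linear in n, where the shown terms are n = 3, 4, 5.
For the next term, n = 6, so the run lengths are 13, 6, 19.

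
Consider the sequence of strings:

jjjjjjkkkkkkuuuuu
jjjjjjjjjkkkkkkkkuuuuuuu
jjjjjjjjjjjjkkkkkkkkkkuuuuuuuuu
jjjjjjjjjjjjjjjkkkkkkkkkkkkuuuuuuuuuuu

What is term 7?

Each string has the form j^{3n} k^{2n+2} u^{2n+1}, where the shown terms are n = 2, 3, 4, 5.
At n = 8 the blocks have lengths 24, 18, 17.

jjjjjjjjjjjjjjjjjjjjjjjjkkkkkkkkkkkkkkkkkkuuuuuuuuuuuuuuuuu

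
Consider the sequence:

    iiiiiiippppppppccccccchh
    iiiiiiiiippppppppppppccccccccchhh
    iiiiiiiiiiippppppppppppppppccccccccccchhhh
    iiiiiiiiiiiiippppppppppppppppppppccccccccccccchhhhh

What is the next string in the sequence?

iiiiiiiiiiiiiiippppppppppppppppppppppppccccccccccccccchhhhhh

Reading off run lengths: i runs 7, 9, 11, 13; p runs 8, 12, 16, 20; c runs 7, 9, 11, 13; h runs 2, 3, 4, 5 — each is linear in n, where the shown terms are n = 2, 3, 4, 5.
Setting n = 6 gives 15, 24, 15, 6 characters in each block.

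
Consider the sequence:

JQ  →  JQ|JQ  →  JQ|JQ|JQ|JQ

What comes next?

JQ|JQ|JQ|JQ|JQ|JQ|JQ|JQ

s(k+1) = s(k)·|·s(k) — each term doubles the last with '|' between the halves.
So the next term is two copies of JQ|JQ|JQ|JQ with '|' between the halves.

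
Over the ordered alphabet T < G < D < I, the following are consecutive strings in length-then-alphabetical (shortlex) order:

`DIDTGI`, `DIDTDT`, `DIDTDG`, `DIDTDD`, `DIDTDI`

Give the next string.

The successor of DIDTDI increments the rightmost position that isn't already I and resets every position after it to T.

DIDTIT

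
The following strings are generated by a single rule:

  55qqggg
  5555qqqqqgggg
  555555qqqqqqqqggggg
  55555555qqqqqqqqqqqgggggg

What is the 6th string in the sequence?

555555555555qqqqqqqqqqqqqqqqqgggggggg

Each string has the form 5^{2n} q^{3n-1} g^{n+2} (n = 1, 2, …).
At n = 6 the blocks have lengths 12, 17, 8.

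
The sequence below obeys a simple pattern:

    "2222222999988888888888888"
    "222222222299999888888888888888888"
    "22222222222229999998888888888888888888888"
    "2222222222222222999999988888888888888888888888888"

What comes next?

Term n consists of 3n-2 2's, followed by n+1 9's, followed by 4n+2 8's, where the shown terms are n = 3, 4, 5, 6.
At n = 7 the blocks have lengths 19, 8, 30.

222222222222222222299999999888888888888888888888888888888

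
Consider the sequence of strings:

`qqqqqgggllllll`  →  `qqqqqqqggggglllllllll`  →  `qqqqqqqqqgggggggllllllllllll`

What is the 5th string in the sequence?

qqqqqqqqqqqqqgggggggggggllllllllllllllllll

Each string has the form q^{2n+1} g^{2n-1} l^{3n}, where the shown terms are n = 2, 3, 4.
At n = 6 the blocks have lengths 13, 11, 18.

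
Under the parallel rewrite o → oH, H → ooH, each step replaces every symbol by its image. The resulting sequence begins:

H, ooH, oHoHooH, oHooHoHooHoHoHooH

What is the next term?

Rewriting the 17 symbols of oHooHoHooHoHoHooH one by one yields oH ooH oH oH ooH oH ooH oH oH ooH oH ooH oH ooH oH oH ooH; concatenated:

oHooHoHoHooHoHooHoHoHooHoHooHoHooHoHoHooH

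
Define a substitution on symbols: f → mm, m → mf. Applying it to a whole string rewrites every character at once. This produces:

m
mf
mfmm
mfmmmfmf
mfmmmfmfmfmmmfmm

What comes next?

mfmmmfmfmfmmmfmmmfmmmfmfmfmmmfmf

Applying the rule to each of the 16 symbols of mfmmmfmfmfmmmfmm gives the pieces mf mm mf mf mf mm mf mm mf mm mf mf mf mm mf mf, which concatenate to the answer.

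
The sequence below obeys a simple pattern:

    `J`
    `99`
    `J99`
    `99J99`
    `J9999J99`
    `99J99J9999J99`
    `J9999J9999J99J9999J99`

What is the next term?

Each term (from the third on) is the two preceding terms concatenated in order: term 3 = J·99 = J99.
Continuing: 99J99J9999J99 · J9999J9999J99J9999J99 gives term 8.

99J99J9999J99J9999J9999J99J9999J99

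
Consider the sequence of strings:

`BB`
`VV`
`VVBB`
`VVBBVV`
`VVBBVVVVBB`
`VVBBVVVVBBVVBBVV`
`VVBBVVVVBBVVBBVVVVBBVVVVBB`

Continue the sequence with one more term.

This is a Fibonacci-style word recurrence s(k) = s(k−1)·s(k−2): e.g. VV·BB = VVBB.
Continuing: VVBBVVVVBBVVBBVVVVBBVVVVBB · VVBBVVVVBBVVBBVV gives term 8.

VVBBVVVVBBVVBBVVVVBBVVVVBBVVBBVVVVBBVVBBVV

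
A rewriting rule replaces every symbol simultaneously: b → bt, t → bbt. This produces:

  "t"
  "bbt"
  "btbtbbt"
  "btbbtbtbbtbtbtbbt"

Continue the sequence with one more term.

Applying the rule to each of the 17 symbols of btbbtbtbbtbtbtbbt gives the pieces bt bbt bt bt bbt bt bbt bt bt bbt bt bbt bt bbt bt bt bbt, which concatenate to the answer.

btbbtbtbtbbtbtbbtbtbtbbtbtbbtbtbbtbtbtbbt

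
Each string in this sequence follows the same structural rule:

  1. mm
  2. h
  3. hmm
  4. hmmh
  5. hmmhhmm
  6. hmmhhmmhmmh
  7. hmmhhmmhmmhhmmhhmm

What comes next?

hmmhhmmhmmhhmmhhmmhmmhhmmhmmh

Each term (from the third on) is the previous term followed by the one before it: term 3 = h·mm = hmm.
The next term joins hmmhhmmhmmhhmmhhmm and hmmhhmmhmmh.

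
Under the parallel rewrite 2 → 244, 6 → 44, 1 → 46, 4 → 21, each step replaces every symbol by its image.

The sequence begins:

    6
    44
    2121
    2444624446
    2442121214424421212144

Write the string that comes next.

2442121244462444624446212124421212444624446244462121

φ(2442121214424421212144) expands symbol-by-symbol to 244 21 21 244 46 244 46 244 46 21 21 244 21 21 244 46 244 46 244 46 21 21; joining the 22 pieces gives the next term.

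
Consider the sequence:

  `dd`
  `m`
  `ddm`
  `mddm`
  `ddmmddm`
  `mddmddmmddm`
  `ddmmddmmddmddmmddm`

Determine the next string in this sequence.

Each term (from the third on) is the two preceding terms concatenated in order: term 3 = dd·m = ddm.
So term 8 is mddmddmmddm·ddmmddmmddmddmmddm.

mddmddmmddmddmmddmmddmddmmddm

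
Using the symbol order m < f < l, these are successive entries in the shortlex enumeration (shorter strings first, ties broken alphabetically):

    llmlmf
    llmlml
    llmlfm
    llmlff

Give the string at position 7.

llmllf

Stepping forward 3 times from llmlff: llmlff → llmlfl → llmllm, then the target.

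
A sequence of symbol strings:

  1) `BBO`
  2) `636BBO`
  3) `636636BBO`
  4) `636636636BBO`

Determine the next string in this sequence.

The strings grow by a fixed prefix 636 each time.
One more step from 636636636BBO gives the answer.

636636636636BBO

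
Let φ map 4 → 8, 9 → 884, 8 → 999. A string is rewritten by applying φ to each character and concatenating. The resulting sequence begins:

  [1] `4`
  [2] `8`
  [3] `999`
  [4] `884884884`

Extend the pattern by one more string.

999999899999989999998

Apply φ to 884884884 symbol by symbol: 8→999, 8→999, 4→8, 8→999, 8→999, 4→8, 8→999, 8→999, 4→8; joined: 999 999 8 999 999 8 999 999 8.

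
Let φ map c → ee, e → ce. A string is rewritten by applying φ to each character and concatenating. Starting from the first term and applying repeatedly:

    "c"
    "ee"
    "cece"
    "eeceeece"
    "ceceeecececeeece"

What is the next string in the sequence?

Applying the rule to each of the 16 symbols of ceceeecececeeece gives the pieces ee ce ee ce ce ce ee ce ee ce ee ce ce ce ee ce, which concatenate to the answer.

eeceeecececeeeceeeceeecececeeece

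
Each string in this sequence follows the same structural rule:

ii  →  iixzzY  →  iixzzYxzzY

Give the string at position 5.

Every step adds xzzY to the end: s(k+1) = s(k)·xzzY.
From iixzzYxzzY, 2 further steps: iixzzYxzzY → iixzzYxzzYxzzY → (answer).

iixzzYxzzYxzzYxzzY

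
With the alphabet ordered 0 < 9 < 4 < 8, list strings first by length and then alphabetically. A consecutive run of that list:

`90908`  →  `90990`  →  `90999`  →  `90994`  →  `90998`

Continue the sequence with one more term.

The successor of 90998 increments the rightmost position that isn't already 8 and resets every position after it to 0.

90940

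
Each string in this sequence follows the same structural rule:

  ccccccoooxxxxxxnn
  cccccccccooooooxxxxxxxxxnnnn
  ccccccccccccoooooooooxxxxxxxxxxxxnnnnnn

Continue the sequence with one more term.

cccccccccccccccooooooooooooxxxxxxxxxxxxxxxnnnnnnnn

The n-th term is 3n+3 c's then 3n o's then 3n+3 x's then 2n n's (n = 1, 2, …).
For the next term, n = 4, so the run lengths are 15, 12, 15, 8.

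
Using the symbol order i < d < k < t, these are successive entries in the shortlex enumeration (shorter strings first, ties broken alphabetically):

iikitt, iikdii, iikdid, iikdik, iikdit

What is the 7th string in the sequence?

Continuing the enumeration 2 steps past iikdit: iikdit → iikddi → (answer).

iikddd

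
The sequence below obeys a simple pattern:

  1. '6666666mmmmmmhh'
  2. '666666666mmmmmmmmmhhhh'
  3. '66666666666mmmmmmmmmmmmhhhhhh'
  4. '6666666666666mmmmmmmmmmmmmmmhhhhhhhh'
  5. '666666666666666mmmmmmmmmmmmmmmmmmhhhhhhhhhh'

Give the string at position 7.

6666666666666666666mmmmmmmmmmmmmmmmmmmmmmmmhhhhhhhhhhhhhh

Term n consists of 2n+3 6's, followed by 3n m's, followed by 2n-2 h's, where the shown terms are n = 2, 3, 4, 5, 6.
For term 7, n = 8, so the run lengths are 19, 24, 14.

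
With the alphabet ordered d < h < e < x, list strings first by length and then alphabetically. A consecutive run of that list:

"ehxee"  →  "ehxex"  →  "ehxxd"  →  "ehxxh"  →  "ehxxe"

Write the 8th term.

Stepping forward 3 times from ehxxe: ehxxe → ehxxx → eeddd, then the target.

eeddh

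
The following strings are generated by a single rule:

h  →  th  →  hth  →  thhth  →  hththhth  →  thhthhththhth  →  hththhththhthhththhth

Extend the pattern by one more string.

Each term (from the third on) is the two preceding terms concatenated in order: term 3 = h·th = hth.
Continuing: thhthhththhth · hththhththhthhththhth gives term 8.

thhthhththhthhththhththhthhththhth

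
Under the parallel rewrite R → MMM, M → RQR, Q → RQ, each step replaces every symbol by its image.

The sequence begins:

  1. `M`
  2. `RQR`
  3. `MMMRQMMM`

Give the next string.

RQRRQRRQRMMMRQRQRRQRRQR

Expanding MMMRQMMM: M→RQR, M→RQR, M→RQR, R→MMM, Q→RQ, M→RQR, M→RQR, M→RQR. Concatenated: RQR RQR RQR MMM RQ RQR RQR RQR.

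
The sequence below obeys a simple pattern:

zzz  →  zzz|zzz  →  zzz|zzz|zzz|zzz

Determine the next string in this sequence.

Each string is two copies of the previous one joined by '|'.
So the next term is two copies of zzz|zzz|zzz|zzz with '|' between the halves.

zzz|zzz|zzz|zzz|zzz|zzz|zzz|zzz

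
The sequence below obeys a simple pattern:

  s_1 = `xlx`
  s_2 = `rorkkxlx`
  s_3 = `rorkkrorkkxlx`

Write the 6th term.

rorkkrorkkrorkkrorkkrorkkxlx

Every step adds rorkk at the front: s(k+1) = rorkk·s(k).
From rorkkrorkkxlx, 3 further steps: rorkkrorkkxlx → rorkkrorkkrorkkxlx → rorkkrorkkrorkkrorkkxlx → (answer).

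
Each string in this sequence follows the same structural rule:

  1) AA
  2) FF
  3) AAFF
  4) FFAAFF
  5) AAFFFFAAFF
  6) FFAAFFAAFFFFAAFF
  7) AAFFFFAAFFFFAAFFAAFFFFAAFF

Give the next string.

Each term (from the third on) is the two preceding terms concatenated in order: term 3 = AA·FF = AAFF.
The next term joins FFAAFFAAFFFFAAFF and AAFFFFAAFFFFAAFFAAFFFFAAFF.

FFAAFFAAFFFFAAFFAAFFFFAAFFFFAAFFAAFFFFAAFF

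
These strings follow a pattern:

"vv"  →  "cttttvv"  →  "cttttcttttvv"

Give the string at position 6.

cttttcttttcttttcttttcttttvv

Each term is the previous one with ctttt prepended.
From cttttcttttvv, 3 further steps: cttttcttttvv → cttttcttttcttttvv → cttttcttttcttttcttttvv → (answer).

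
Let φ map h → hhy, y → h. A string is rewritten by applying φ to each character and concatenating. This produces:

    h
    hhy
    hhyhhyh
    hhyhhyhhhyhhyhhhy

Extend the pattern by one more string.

Replace each of the 17 characters of hhyhhyhhhyhhyhhhy in place — hhy hhy h hhy hhy h hhy hhy hhy h hhy hhy h hhy hhy hhy h — and concatenate.

hhyhhyhhhyhhyhhhyhhyhhyhhhyhhyhhhyhhyhhyh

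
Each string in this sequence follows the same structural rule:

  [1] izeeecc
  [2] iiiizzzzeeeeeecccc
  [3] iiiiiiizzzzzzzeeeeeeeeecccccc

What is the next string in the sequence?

Reading off run lengths: i runs 1, 4, 7; z runs 1, 4, 7; e runs 3, 6, 9; c runs 2, 4, 6 — each is linear in n (n = 1, 2, …).
For the next term, n = 4, so the run lengths are 10, 10, 12, 8.

iiiiiiiiiizzzzzzzzzzeeeeeeeeeeeecccccccc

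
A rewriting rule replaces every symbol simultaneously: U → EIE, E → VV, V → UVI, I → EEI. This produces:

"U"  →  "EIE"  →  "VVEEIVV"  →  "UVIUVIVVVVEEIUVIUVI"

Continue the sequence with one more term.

Replace each of the 19 characters of UVIUVIVVVVEEIUVIUVI in place — EIE UVI EEI EIE UVI EEI UVI UVI UVI UVI VV VV EEI EIE UVI EEI EIE UVI EEI — and concatenate.

EIEUVIEEIEIEUVIEEIUVIUVIUVIUVIVVVVEEIEIEUVIEEIEIEUVIEEI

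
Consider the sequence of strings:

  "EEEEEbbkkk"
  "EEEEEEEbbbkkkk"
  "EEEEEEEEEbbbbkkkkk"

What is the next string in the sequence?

Term n consists of 2n+1 E's, followed by n b's, followed by n+1 k's, where the shown terms are n = 2, 3, 4.
At n = 5 the blocks have lengths 11, 5, 6.

EEEEEEEEEEEbbbbbkkkkkk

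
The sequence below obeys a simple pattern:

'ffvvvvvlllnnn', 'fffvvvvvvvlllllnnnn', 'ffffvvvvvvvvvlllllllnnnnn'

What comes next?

Reading off run lengths: f runs 2, 3, 4; v runs 5, 7, 9; l runs 3, 5, 7; n runs 3, 4, 5 — each is linear in n, where the shown terms are n = 2, 3, 4.
For the next term, n = 5, so the run lengths are 5, 11, 9, 6.

fffffvvvvvvvvvvvlllllllllnnnnnn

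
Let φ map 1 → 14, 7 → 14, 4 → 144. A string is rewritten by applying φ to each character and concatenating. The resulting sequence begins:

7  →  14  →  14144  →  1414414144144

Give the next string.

Replace each of the 13 characters of 1414414144144 in place — 14 144 14 144 144 14 144 14 144 144 14 144 144 — and concatenate.

1414414144144141441414414414144144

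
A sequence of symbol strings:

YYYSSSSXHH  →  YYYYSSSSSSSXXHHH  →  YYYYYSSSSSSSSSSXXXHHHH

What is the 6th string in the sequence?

YYYYYYYYSSSSSSSSSSSSSSSSSSSXXXXXXHHHHHHH

The n-th term is n+2 Y's then 3n+1 S's then n X's then n+1 H's (n = 1, 2, …).
At n = 6 the blocks have lengths 8, 19, 6, 7.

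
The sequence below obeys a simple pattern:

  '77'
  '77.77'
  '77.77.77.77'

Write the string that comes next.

Every step duplicates the string with '.' between the halves.
Doubling 77.77.77.77 with '.' between the halves:

77.77.77.77.77.77.77.77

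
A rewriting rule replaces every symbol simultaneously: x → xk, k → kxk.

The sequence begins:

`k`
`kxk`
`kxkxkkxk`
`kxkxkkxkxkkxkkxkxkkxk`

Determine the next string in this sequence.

kxkxkkxkxkkxkkxkxkkxkxkkxkkxkxkkxkkxkxkkxkxkkxkkxkxkkxk

Applying the rule to each of the 21 symbols of kxkxkkxkxkkxkkxkxkkxk gives the pieces kxk xk kxk xk kxk kxk xk kxk xk kxk kxk xk kxk kxk xk kxk xk kxk kxk xk kxk, which concatenate to the answer.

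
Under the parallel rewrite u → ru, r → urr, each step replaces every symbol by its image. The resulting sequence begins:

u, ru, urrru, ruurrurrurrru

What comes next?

φ(ruurrurrurrru) expands symbol-by-symbol to urr ru ru urr urr ru urr urr ru urr urr urr ru; joining the 13 pieces gives the next term.

urrruruurrurrruurrurrruurrurrurrru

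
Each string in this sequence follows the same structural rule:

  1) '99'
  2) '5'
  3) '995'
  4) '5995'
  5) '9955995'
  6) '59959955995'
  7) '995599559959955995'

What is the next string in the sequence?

This is a Fibonacci-style word recurrence s(k) = s(k−2)·s(k−1): e.g. 99·5 = 995.
The next term joins 59959955995 and 995599559959955995.

59959955995995599559959955995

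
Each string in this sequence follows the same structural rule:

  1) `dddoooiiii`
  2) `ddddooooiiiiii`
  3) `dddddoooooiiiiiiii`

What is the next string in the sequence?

ddddddooooooiiiiiiiiii

Reading off run lengths: d runs 3, 4, 5; o runs 3, 4, 5; i runs 4, 6, 8 — each is linear in n, where the shown terms are n = 2, 3, 4.
For the next term, n = 5, so the run lengths are 6, 6, 10.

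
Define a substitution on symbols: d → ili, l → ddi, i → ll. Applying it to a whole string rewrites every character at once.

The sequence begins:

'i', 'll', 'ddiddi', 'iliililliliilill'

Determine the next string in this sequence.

Replace each of the 16 characters of iliililliliilill in place — ll ddi ll ll ddi ll ddi ddi ll ddi ll ll ddi ll ddi ddi — and concatenate.

llddillllddillddiddillddillllddillddiddi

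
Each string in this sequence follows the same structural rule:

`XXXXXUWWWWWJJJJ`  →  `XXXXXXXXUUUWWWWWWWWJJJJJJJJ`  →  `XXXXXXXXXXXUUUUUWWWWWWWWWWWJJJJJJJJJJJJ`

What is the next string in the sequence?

Each string has the form X^{3n+2} U^{2n-1} W^{3n+2} J^{4n} (n = 1, 2, …).
At n = 4 the blocks have lengths 14, 7, 14, 16.

XXXXXXXXXXXXXXUUUUUUUWWWWWWWWWWWWWWJJJJJJJJJJJJJJJJ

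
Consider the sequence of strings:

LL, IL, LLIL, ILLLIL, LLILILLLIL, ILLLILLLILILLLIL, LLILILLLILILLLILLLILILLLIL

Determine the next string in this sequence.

ILLLILLLILILLLILLLILILLLILILLLILLLILILLLIL

This is a Fibonacci-style word recurrence s(k) = s(k−2)·s(k−1): e.g. LL·IL = LLIL.
So term 8 is ILLLILLLILILLLIL·LLILILLLILILLLILLLILILLLIL.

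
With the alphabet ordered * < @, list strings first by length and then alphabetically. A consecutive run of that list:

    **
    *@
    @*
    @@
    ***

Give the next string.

Find the rightmost character of *** below @, bump it to the next letter, and reset everything to its right to *.

**@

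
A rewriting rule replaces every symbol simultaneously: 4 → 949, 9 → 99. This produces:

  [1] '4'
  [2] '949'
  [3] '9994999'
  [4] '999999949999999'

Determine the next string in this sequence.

Applying the rule to each of the 15 symbols of 999999949999999 gives the pieces 99 99 99 99 99 99 99 949 99 99 99 99 99 99 99, which concatenate to the answer.

9999999999999994999999999999999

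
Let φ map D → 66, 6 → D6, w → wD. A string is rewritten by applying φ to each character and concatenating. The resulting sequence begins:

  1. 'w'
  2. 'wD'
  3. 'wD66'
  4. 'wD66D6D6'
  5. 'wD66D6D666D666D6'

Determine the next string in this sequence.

Rewriting the 16 symbols of wD66D6D666D666D6 one by one yields wD 66 D6 D6 66 D6 66 D6 D6 D6 66 D6 D6 D6 66 D6; concatenated:

wD66D6D666D666D6D6D666D6D6D666D6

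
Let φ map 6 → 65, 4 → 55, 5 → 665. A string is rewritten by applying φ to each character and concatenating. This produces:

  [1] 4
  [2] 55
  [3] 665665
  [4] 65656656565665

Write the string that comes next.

Replace each of the 14 characters of 65656656565665 in place — 65 665 65 665 65 65 665 65 665 65 665 65 65 665 — and concatenate.

6566565665656566565665656656565665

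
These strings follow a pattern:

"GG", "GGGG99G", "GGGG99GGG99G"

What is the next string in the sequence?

The strings grow by a fixed suffix GG99G each time.
One more step from GGGG99GGG99G gives the answer.

GGGG99GGG99GGG99G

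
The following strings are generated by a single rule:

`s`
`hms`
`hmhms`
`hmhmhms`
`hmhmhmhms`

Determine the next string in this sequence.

The strings grow by a fixed prefix hm each time.
Applying this once more to hmhmhmhms:

hmhmhmhmhms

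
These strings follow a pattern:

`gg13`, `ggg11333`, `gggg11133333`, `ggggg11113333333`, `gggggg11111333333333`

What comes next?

ggggggg11111133333333333

The n-th term is n+1 g's then n 1's then 2n-1 3's (n = 1, 2, …).
At n = 6 the blocks have lengths 7, 6, 11.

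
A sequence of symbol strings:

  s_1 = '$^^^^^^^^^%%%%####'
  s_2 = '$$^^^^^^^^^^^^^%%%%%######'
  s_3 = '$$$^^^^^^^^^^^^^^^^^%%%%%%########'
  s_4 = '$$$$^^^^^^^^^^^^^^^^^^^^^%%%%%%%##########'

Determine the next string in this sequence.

$$$$$^^^^^^^^^^^^^^^^^^^^^^^^^%%%%%%%%############

The n-th term is n-1 $'s then 4n+1 ^'s then n+2 %'s then 2n #'s, where the shown terms are n = 2, 3, 4, 5.
At n = 6 the blocks have lengths 5, 25, 8, 12.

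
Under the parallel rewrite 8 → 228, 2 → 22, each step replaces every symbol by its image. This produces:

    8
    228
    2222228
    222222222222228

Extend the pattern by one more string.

2222222222222222222222222222228

Applying the rule to each of the 15 symbols of 222222222222228 gives the pieces 22 22 22 22 22 22 22 22 22 22 22 22 22 22 228, which concatenate to the answer.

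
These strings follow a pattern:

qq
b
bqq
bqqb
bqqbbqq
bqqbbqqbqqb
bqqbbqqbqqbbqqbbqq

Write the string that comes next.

This is a Fibonacci-style word recurrence s(k) = s(k−1)·s(k−2): e.g. b·qq = bqq.
So term 8 is bqqbbqqbqqbbqqbbqq·bqqbbqqbqqb.

bqqbbqqbqqbbqqbbqqbqqbbqqbqqb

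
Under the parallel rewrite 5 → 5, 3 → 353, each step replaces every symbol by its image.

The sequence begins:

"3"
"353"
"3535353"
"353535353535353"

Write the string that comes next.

Replace each of the 15 characters of 353535353535353 in place — 353 5 353 5 353 5 353 5 353 5 353 5 353 5 353 — and concatenate.

3535353535353535353535353535353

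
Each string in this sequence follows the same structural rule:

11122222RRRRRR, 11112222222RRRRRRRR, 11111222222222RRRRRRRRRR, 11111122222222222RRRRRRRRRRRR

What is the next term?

11111112222222222222RRRRRRRRRRRRRR

The n-th term is n+1 1's then 2n+1 2's then 2n+2 R's, where the shown terms are n = 2, 3, 4, 5.
At n = 6 the blocks have lengths 7, 13, 14.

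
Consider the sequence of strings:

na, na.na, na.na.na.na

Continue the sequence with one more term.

s(k+1) = s(k)·.·s(k) — each term doubles the last with '.' between the halves.
Doubling na.na.na.na with '.' between the halves:

na.na.na.na.na.na.na.na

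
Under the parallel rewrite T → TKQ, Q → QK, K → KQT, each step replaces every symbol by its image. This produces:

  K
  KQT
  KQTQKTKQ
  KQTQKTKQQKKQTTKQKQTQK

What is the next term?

Rewriting the 21 symbols of KQTQKTKQQKKQTTKQKQTQK one by one yields KQT QK TKQ QK KQT TKQ KQT QK QK KQT KQT QK TKQ TKQ KQT QK KQT QK TKQ QK KQT; concatenated:

KQTQKTKQQKKQTTKQKQTQKQKKQTKQTQKTKQTKQKQTQKKQTQKTKQQKKQT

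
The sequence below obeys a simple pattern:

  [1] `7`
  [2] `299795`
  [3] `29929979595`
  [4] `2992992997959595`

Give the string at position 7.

Each term wraps the previous one in 299 on the left and 95 on the right.
From 2992992997959595, 3 further steps: 2992992997959595 → 299299299299795959595 → 29929929929929979595959595 → (answer).

2992992992992992997959595959595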